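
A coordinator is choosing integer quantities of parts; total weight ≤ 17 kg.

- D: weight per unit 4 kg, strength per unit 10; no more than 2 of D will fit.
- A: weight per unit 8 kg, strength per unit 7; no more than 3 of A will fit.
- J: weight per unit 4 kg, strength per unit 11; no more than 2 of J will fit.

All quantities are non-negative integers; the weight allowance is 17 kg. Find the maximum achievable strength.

42

This is a bounded integer knapsack.
J has the best ratio (11/4); taking only J gives at most 2×11 = 22 (stopped by the supply cap of 2).
Mixing does better — 2×D and 2×J: weight 16 ≤ 17, strength 2·10 + 2·11 = 42.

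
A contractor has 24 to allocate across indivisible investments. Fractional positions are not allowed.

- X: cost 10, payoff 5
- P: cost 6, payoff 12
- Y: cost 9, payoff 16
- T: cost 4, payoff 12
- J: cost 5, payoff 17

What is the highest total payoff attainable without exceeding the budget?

57

Y + T + J: cost 9 + 4 + 5 = 18 ≤ 24, payoff 16 + 12 + 17 = 45.
P + Y + J: cost 6 + 9 + 5 = 20 ≤ 24, payoff 12 + 16 + 17 = 45.
P + Y + T + J: cost 6 + 9 + 4 + 5 = 24 ≤ 24, payoff 12 + 16 + 12 + 17 = 57.
Best is P, Y, T, and J with total payoff 57.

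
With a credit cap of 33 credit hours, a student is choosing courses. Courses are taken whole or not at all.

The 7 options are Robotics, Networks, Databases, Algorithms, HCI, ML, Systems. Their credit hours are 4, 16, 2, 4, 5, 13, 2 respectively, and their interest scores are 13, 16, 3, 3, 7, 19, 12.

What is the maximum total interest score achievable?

Allowing fractional choices, the relaxed optimum would be about 61.0, but courses are indivisible.
Robotics + Databases + Algorithms + HCI + ML + Systems: credit hours 4 + 2 + 4 + 5 + 13 + 2 = 30 ≤ 33, interest score 13 + 3 + 3 + 7 + 19 + 12 = 57.
Robotics + Databases + HCI + ML + Systems: credit hours 4 + 2 + 5 + 13 + 2 = 26 ≤ 33, interest score 13 + 3 + 7 + 19 + 12 = 54.
Robotics + Algorithms + HCI + ML + Systems: credit hours 4 + 4 + 5 + 13 + 2 = 28 ≤ 33, interest score 13 + 3 + 7 + 19 + 12 = 54.
Best is Robotics, Databases, Algorithms, HCI, ML, and Systems with total interest score 57.

57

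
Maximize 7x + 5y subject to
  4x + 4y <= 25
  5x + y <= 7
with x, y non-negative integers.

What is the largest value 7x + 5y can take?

Relaxing integrality, the LP optimum is 31.62 at (x,y) = (0.188, 6.06), which is not an integer point.
(x,y)=(0,6): 4·0+4·6=24≤25, 5·0+1·6=6≤7, objective 30.
(x,y)=(0,5): 4·0+4·5=20≤25, 5·0+1·5=5≤7, objective 25.
Maximum is 30 at (x,y)=(0,6).

30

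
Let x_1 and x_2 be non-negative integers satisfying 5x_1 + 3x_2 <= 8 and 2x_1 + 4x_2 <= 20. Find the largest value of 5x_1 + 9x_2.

18

(x_1,x_2)=(0,2): 5·0+3·2=6≤8, 2·0+4·2=8≤20, objective 18.
(x_1,x_2)=(1,1): 5·1+3·1=8≤8, 2·1+4·1=6≤20, objective 14.
(x_1,x_2)=(0,1): 5·0+3·1=3≤8, 2·0+4·1=4≤20, objective 9.
The best lattice point is (0,2), giving 18.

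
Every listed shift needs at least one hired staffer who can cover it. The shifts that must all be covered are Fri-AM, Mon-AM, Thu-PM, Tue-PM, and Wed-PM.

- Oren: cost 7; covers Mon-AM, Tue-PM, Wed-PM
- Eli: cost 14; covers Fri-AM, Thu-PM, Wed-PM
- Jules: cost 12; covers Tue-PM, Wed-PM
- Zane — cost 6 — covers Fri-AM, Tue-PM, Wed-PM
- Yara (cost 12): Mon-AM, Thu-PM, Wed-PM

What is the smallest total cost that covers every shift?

18

Choose Zane and Yara: together they cover Fri-AM, Mon-AM, Thu-PM, Tue-PM, Wed-PM — every shift.
Total cost: 6 + 12 = 18.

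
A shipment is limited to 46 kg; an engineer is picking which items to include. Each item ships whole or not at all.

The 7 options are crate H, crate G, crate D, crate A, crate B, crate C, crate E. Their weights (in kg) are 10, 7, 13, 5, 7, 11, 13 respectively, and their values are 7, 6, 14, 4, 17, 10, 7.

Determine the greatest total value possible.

52

Treat it as a binary knapsack problem.
crate G + crate D + crate A + crate B + crate C: weight 7 + 13 + 5 + 7 + 11 = 43 ≤ 46, value 6 + 14 + 4 + 17 + 10 = 51.
crate H + crate D + crate A + crate B + crate C: weight 10 + 13 + 5 + 7 + 11 = 46 ≤ 46, value 7 + 14 + 4 + 17 + 10 = 52.
Best is crate H, crate D, crate A, crate B, and crate C with total value 52.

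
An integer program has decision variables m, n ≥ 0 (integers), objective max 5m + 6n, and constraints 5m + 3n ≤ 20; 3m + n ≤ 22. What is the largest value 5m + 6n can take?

The continuous relaxation peaks at (0, 6.67) with value 40.00; rounding to a feasible lattice point costs some objective.
(m,n)=(0,6): 5·0+3·6=18≤20, 3·0+1·6=6≤22, objective 36.
(m,n)=(1,5): 5·1+3·5=20≤20, 3·1+1·5=8≤22, objective 35.
(m,n)=(0,5): 5·0+3·5=15≤20, 3·0+1·5=5≤22, objective 30.
Maximum is 36 at (m,n)=(0,6).

36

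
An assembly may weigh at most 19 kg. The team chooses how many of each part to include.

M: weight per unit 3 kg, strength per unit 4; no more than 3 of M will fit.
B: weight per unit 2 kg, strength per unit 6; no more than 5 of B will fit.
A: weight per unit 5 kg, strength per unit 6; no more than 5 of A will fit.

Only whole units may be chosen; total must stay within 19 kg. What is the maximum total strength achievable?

B has the best ratio (6/2); taking only B gives at most 5×6 = 30 (stopped by the supply cap of 5).
Mixing does better — 3×M and 5×B: weight 19 ≤ 19, strength 3·4 + 5·6 = 42.

42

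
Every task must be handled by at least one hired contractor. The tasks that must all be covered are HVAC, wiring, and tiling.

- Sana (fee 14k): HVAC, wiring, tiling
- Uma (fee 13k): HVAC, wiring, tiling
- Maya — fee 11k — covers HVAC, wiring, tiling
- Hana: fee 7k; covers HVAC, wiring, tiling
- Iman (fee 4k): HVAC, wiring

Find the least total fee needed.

This is a weighted set-cover instance.
Hana alone covers HVAC, wiring, tiling — every task.
Total fee: 7.

7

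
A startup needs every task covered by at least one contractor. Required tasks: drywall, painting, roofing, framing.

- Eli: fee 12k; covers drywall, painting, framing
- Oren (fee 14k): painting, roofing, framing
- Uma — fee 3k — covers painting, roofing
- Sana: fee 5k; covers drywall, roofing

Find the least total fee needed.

This is a weighted set-cover instance.
Choose Eli and Uma: together they cover drywall, painting, roofing, framing — every task.
Total fee: 12 + 3 = 15.

15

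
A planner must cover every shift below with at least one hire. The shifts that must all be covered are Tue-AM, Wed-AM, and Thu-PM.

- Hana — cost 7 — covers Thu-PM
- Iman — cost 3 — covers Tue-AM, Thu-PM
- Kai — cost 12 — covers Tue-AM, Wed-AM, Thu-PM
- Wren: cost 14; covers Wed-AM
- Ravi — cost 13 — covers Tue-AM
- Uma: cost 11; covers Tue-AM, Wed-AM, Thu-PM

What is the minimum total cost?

11

The greedy cost-per-new-shift heuristic would pick Iman and Uma for 14, but a cheaper cover exists.
Uma alone covers Tue-AM, Wed-AM, Thu-PM — every shift.
Total cost: 11.
No cover costs less than 11.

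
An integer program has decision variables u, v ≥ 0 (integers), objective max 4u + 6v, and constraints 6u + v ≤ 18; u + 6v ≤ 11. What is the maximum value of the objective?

(u,v)=(2,1) is feasible, giving 14.
(u,v)=(3,0) is feasible, giving 12.
(u,v)=(1,1) is feasible, giving 10.
(u,v)=(2,0) is feasible, giving 8.
Maximum is 14 at (u,v)=(2,1).

14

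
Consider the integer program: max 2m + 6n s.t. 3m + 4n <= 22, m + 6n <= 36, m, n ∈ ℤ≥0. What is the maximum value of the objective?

30

(m,n)=(0,5) is feasible, giving 30.
(m,n)=(1,4) is feasible, giving 26.
(m,n)=(0,4) is feasible, giving 24.
Maximum is 30 at (m,n)=(0,5).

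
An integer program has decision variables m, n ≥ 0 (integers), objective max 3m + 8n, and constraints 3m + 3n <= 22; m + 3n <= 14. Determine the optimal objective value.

38

(m,n)=(2,4) is feasible, giving 38.
(m,n)=(4,3) is feasible, giving 36.
(m,n)=(1,4) is feasible, giving 35.
The best lattice point is (2,4), giving 38.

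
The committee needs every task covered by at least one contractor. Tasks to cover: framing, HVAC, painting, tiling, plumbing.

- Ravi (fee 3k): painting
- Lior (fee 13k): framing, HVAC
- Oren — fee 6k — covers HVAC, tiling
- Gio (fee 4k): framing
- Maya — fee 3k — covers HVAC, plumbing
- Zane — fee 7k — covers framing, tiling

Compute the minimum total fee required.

Choose Ravi, Maya, and Zane: together they cover framing, HVAC, painting, tiling, plumbing — every task.
Total fee: 3 + 3 + 7 = 13.
No cover costs less than 13.

13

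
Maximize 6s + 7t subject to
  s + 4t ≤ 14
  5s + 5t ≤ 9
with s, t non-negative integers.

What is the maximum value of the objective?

(s,t)=(0,1): 1·0+4·1=4≤14, 5·0+5·1=5≤9, objective 7.
(s,t)=(1,0): 1·1+4·0=1≤14, 5·1+5·0=5≤9, objective 6.
(s,t)=(0,0): 1·0+4·0=0≤14, 5·0+5·0=0≤9, objective 0.
No feasible integer point exceeds 7.

7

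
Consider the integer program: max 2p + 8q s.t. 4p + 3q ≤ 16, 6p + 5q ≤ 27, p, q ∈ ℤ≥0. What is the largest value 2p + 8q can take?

(p,q)=(0,5) is feasible, giving 40.
(p,q)=(1,4) is feasible, giving 34.
The best lattice point is (0,5), giving 40.

40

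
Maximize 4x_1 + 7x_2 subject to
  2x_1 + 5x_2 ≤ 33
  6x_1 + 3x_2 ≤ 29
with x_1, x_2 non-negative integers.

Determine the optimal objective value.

46

Relaxing integrality, the LP optimum is 48.50 at (x_1,x_2) = (1.92, 5.83), which is not an integer point.
(x_1,x_2)=(1,6): 2·1+5·6=32≤33, 6·1+3·6=24≤29, objective 46.
(x_1,x_2)=(2,5): 2·2+5·5=29≤33, 6·2+3·5=27≤29, objective 43.
(x_1,x_2)=(0,6): 2·0+5·6=30≤33, 6·0+3·6=18≤29, objective 42.
The best lattice point is (1,6), giving 46.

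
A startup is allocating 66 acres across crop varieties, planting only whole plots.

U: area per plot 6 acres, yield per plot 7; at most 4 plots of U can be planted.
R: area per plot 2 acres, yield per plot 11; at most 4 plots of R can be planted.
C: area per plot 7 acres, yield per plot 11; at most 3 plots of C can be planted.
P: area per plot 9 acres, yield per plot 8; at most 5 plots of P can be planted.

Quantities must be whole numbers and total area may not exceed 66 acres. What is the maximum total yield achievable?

114

Take 3×U, 4×R, 3×C, and 2×P: area 65 ≤ 66, yield 3·7 + 4·11 + 3·11 + 2·8 = 114.
R has the best ratio (11/2) and is taken to its limit of 4; remaining capacity is filled optimally with the others.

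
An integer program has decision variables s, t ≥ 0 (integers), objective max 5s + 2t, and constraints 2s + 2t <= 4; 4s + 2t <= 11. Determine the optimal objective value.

10

(s,t)=(2,0): 2·2+2·0=4≤4, 4·2+2·0=8≤11, objective 10.
(s,t)=(1,1): 2·1+2·1=4≤4, 4·1+2·1=6≤11, objective 7.
Maximum is 10 at (s,t)=(2,0).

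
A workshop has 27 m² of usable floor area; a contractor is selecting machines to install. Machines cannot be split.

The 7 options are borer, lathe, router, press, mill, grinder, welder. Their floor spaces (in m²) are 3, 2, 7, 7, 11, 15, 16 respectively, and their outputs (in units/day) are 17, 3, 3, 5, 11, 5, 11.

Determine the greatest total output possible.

Allowing fractional choices, the relaxed optimum would be about 38.8, but machines are indivisible.
borer + lathe + router + mill: floor space 3 + 2 + 7 + 11 = 23 ≤ 27, output 17 + 3 + 3 + 11 = 34.
borer + lathe + press + mill: floor space 3 + 2 + 7 + 11 = 23 ≤ 27, output 17 + 3 + 5 + 11 = 36.
Best is borer, lathe, press, and mill with total output 36.

36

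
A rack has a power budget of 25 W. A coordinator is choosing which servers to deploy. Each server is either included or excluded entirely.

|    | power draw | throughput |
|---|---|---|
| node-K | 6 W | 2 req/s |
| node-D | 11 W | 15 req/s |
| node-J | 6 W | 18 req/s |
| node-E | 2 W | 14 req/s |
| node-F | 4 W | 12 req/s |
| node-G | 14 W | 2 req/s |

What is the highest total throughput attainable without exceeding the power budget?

59

This is an integer program with binary decision variables.
Allowing fractional choices, the relaxed optimum would be about 59.7, but servers are indivisible.
node-K + node-D + node-J + node-E: power draw 6 + 11 + 6 + 2 = 25 ≤ 25, throughput 2 + 15 + 18 + 14 = 49.
node-D + node-J + node-E: power draw 11 + 6 + 2 = 19 ≤ 25, throughput 15 + 18 + 14 = 47.
node-D + node-J + node-E + node-F: power draw 11 + 6 + 2 + 4 = 23 ≤ 25, throughput 15 + 18 + 14 + 12 = 59.
Best is node-D, node-J, node-E, and node-F with total throughput 59.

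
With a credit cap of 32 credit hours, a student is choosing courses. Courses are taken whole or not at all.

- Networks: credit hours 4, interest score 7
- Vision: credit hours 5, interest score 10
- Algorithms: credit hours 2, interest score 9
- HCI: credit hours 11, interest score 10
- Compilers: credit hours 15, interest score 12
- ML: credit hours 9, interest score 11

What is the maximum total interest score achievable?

47

Networks + Vision + Algorithms + HCI + ML: credit hours 4 + 5 + 2 + 11 + 9 = 31 ≤ 32, interest score 7 + 10 + 9 + 10 + 11 = 47.
Vision + Algorithms + HCI + ML: credit hours 5 + 2 + 11 + 9 = 27 ≤ 32, interest score 10 + 9 + 10 + 11 = 40.
Vision + Algorithms + Compilers + ML: credit hours 5 + 2 + 15 + 9 = 31 ≤ 32, interest score 10 + 9 + 12 + 11 = 42.
Best is Networks, Vision, Algorithms, HCI, and ML with total interest score 47.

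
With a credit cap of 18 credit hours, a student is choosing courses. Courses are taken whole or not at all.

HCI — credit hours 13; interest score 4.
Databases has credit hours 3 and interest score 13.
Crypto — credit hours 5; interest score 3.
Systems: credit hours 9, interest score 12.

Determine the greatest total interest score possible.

28

Treat it as a binary knapsack problem.
Take Databases, Crypto, and Systems: credit hours 3 + 5 + 9 = 17 ≤ 18, interest score 13 + 3 + 12 = 28.
No other feasible combination does better.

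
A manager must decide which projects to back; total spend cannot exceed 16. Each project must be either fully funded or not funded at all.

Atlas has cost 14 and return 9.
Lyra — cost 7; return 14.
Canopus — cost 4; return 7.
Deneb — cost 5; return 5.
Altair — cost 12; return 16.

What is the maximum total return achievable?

Canopus + Altair: cost 4 + 12 = 16 ≤ 16, return 7 + 16 = 23.
Lyra + Canopus + Deneb: cost 7 + 4 + 5 = 16 ≤ 16, return 14 + 7 + 5 = 26.
Best is Lyra, Canopus, and Deneb with total return 26.

26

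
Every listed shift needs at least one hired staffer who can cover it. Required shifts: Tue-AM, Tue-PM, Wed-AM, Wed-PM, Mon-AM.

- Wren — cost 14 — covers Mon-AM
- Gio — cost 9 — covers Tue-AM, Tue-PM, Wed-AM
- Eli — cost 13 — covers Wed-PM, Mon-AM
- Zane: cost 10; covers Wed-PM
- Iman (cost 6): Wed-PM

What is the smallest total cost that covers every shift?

Choose Gio and Eli: together they cover Tue-AM, Tue-PM, Wed-AM, Wed-PM, Mon-AM — every shift.
Total cost: 9 + 13 = 22.

22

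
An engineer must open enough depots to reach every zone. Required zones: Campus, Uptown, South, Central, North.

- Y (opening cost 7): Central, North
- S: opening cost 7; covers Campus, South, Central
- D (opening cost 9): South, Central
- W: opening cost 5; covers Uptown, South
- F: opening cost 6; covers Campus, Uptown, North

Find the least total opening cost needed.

13

Choose S and F: together they cover Campus, Uptown, South, Central, North — every zone.
Total opening cost: 7 + 6 = 13.
No cover costs less than 13.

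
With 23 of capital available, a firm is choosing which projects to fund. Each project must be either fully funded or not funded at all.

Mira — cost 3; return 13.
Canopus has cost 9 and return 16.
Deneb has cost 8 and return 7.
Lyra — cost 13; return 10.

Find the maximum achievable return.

36

Allowing fractional choices, the relaxed optimum would be about 38.3, but projects are indivisible.
Mira + Canopus + Deneb: cost 3 + 9 + 8 = 20 ≤ 23, return 13 + 16 + 7 = 36.
Mira + Canopus: cost 3 + 9 = 12 ≤ 23, return 13 + 16 = 29.
Canopus + Lyra: cost 9 + 13 = 22 ≤ 23, return 16 + 10 = 26.
Best is Mira, Canopus, and Deneb with total return 36.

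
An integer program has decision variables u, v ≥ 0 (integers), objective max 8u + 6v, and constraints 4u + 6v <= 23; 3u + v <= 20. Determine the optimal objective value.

The continuous relaxation peaks at (5.75, 0) with value 46.00; rounding to a feasible lattice point costs some objective.
(u,v)=(5,0): 4·5+6·0=20≤23, 3·5+1·0=15≤20, objective 40.
(u,v)=(4,1): 4·4+6·1=22≤23, 3·4+1·1=13≤20, objective 38.
(u,v)=(4,0): 4·4+6·0=16≤23, 3·4+1·0=12≤20, objective 32.
No feasible integer point exceeds 40.

40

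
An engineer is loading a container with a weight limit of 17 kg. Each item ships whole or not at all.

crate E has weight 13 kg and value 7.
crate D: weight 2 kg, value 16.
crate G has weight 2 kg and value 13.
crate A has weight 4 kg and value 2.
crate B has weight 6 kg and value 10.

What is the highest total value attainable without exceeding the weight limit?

Treat it as a binary knapsack problem.
Allowing fractional choices, the relaxed optimum would be about 42.8, but items are indivisible.
crate E + crate D + crate G: weight 13 + 2 + 2 = 17 ≤ 17, value 7 + 16 + 13 = 36.
crate D + crate G + crate A + crate B: weight 2 + 2 + 4 + 6 = 14 ≤ 17, value 16 + 13 + 2 + 10 = 41.
crate D + crate G + crate B: weight 2 + 2 + 6 = 10 ≤ 17, value 16 + 13 + 10 = 39.
Best is crate D, crate G, crate A, and crate B with total value 41.

41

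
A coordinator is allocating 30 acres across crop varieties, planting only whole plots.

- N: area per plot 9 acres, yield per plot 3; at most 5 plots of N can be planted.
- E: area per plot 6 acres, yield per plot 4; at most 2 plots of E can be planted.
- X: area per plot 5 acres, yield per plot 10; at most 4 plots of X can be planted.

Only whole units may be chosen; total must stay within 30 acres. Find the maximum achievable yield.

1×N and 4×X: area 29 ≤ 30, yield 1·3 + 4·10 = 43.
1×E and 4×X: area 26 ≤ 30, yield 1·4 + 4·10 = 44.
Best is 44.

44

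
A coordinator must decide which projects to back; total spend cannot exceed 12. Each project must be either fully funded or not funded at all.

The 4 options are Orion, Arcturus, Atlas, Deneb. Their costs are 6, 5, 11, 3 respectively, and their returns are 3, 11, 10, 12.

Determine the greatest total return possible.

23

Allowing fractional choices, the relaxed optimum would be about 26.6, but projects are indivisible.
Orion + Deneb: cost 6 + 3 = 9 ≤ 12, return 3 + 12 = 15.
Arcturus + Deneb: cost 5 + 3 = 8 ≤ 12, return 11 + 12 = 23.
Best is Arcturus and Deneb with total return 23.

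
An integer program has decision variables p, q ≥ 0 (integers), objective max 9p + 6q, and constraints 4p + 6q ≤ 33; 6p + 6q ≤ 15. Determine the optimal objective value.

The continuous relaxation peaks at (2.5, 0) with value 22.50; rounding to a feasible lattice point costs some objective.
(p,q)=(2,0): 4·2+6·0=8≤33, 6·2+6·0=12≤15, objective 18.
(p,q)=(1,1): 4·1+6·1=10≤33, 6·1+6·1=12≤15, objective 15.
No feasible integer point exceeds 18.

18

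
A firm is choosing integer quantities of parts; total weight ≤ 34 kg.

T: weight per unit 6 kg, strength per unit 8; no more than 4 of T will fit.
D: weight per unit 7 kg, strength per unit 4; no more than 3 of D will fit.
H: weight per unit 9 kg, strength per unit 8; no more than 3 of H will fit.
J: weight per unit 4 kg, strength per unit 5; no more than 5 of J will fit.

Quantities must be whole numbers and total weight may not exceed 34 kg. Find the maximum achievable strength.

This is a bounded integer knapsack.
Take 3×T and 4×J: weight 34 ≤ 34, strength 3·8 + 4·5 = 44.
No other integer combination yields more.

44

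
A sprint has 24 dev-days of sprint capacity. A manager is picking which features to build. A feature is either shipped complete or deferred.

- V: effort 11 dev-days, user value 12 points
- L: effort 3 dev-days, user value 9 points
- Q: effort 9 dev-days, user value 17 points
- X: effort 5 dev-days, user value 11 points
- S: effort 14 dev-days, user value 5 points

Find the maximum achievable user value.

Allowing fractional choices, the relaxed optimum would be about 44.6, but features are indivisible.
V + L + Q: effort 11 + 3 + 9 = 23 ≤ 24, user value 12 + 9 + 17 = 38.
L + Q + X: effort 3 + 9 + 5 = 17 ≤ 24, user value 9 + 17 + 11 = 37.
V + L + X: effort 11 + 3 + 5 = 19 ≤ 24, user value 12 + 9 + 11 = 32.
Best is V, L, and Q with total user value 38.

38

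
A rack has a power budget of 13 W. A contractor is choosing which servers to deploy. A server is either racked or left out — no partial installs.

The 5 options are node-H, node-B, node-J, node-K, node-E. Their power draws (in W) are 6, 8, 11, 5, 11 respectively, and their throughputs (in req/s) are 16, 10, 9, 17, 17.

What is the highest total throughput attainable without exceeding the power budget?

33

Take node-H and node-K: power draw 6 + 5 = 11 ≤ 13, throughput 16 + 17 = 33.
No other feasible combination does better.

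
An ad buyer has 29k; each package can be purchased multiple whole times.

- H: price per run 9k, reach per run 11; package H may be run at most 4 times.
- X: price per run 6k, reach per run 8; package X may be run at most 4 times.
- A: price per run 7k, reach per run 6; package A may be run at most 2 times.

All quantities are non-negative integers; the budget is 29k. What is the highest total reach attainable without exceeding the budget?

35

X has the best ratio (8/6); taking only X gives at most 4×8 = 32 (stopped by the price limit).
Mixing does better — 1×H and 3×X: price 27 ≤ 29, reach 1·11 + 3·8 = 35.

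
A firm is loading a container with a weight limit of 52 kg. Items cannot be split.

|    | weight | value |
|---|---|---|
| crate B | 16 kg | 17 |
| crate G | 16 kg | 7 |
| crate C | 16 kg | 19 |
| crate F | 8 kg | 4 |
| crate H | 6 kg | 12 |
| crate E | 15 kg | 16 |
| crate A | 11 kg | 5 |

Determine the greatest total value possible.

53

Take crate B, crate C, crate H, and crate A: weight 16 + 16 + 6 + 11 = 49 ≤ 52, value 17 + 19 + 12 + 5 = 53.
No other feasible combination does better.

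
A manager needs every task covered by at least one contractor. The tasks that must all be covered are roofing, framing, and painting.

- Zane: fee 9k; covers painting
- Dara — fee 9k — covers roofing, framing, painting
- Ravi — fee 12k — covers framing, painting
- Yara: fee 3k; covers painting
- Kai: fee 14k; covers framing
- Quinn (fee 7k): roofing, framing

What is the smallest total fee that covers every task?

9

Dara alone covers roofing, framing, painting — every task.
Total fee: 9.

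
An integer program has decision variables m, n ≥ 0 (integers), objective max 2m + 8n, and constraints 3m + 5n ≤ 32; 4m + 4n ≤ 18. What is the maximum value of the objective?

The continuous relaxation peaks at (0, 4.5) with value 36.00; rounding to a feasible lattice point costs some objective.
(m,n)=(0,4): 3·0+5·4=20≤32, 4·0+4·4=16≤18, objective 32.
(m,n)=(1,3): 3·1+5·3=18≤32, 4·1+4·3=16≤18, objective 26.
(m,n)=(0,3): 3·0+5·3=15≤32, 4·0+4·3=12≤18, objective 24.
The best lattice point is (0,4), giving 32.

32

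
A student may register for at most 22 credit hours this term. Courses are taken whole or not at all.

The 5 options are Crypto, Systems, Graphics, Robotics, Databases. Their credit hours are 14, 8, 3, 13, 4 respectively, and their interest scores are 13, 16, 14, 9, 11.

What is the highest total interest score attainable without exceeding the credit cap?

Allowing fractional choices, the relaxed optimum would be about 47.5, but courses are indivisible.
Systems + Graphics + Databases: credit hours 8 + 3 + 4 = 15 ≤ 22, interest score 16 + 14 + 11 = 41.
Graphics + Robotics + Databases: credit hours 3 + 13 + 4 = 20 ≤ 22, interest score 14 + 9 + 11 = 34.
Crypto + Graphics + Databases: credit hours 14 + 3 + 4 = 21 ≤ 22, interest score 13 + 14 + 11 = 38.
Best is Systems, Graphics, and Databases with total interest score 41.

41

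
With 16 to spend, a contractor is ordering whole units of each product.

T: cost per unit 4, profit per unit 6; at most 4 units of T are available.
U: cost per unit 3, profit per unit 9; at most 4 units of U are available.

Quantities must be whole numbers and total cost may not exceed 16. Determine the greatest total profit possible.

42

U has the best ratio (9/3); taking only U gives at most 4×9 = 36 (stopped by the supply cap of 4).
Mixing does better — 1×T and 4×U: cost 16 ≤ 16, profit 1·6 + 4·9 = 42.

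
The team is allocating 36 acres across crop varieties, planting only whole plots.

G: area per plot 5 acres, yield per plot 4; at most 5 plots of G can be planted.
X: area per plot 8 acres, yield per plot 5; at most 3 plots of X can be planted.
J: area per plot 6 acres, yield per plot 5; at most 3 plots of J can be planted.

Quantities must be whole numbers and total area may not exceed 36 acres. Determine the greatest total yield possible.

This is a bounded integer knapsack.
J has the best ratio (5/6); taking only J gives at most 3×5 = 15 (stopped by the supply cap of 3).
Mixing does better — 2×G, 1×X, and 3×J: area 36 ≤ 36, yield 2·4 + 1·5 + 3·5 = 28.

28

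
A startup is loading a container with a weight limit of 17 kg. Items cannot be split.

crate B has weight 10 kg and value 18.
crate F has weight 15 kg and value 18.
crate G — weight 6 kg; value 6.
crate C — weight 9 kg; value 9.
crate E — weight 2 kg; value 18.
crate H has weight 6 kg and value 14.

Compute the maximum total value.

41

crate G + crate E + crate H: weight 6 + 2 + 6 = 14 ≤ 17, value 6 + 18 + 14 = 38.
crate B + crate E: weight 10 + 2 = 12 ≤ 17, value 18 + 18 = 36.
crate C + crate E + crate H: weight 9 + 2 + 6 = 17 ≤ 17, value 9 + 18 + 14 = 41.
Best is crate C, crate E, and crate H with total value 41.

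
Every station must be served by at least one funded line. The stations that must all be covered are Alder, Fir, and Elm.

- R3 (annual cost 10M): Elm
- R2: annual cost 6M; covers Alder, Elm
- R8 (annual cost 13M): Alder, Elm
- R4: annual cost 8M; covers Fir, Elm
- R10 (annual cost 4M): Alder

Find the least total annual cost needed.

12

Choose R4 and R10: together they cover Alder, Fir, Elm — every station.
Total annual cost: 8 + 4 = 12.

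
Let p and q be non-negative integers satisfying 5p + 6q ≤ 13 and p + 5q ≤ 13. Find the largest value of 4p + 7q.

14

(p,q)=(0,2): 5·0+6·2=12≤13, 1·0+5·2=10≤13, objective 14.
(p,q)=(1,1): 5·1+6·1=11≤13, 1·1+5·1=6≤13, objective 11.
(p,q)=(0,1): 5·0+6·1=6≤13, 1·0+5·1=5≤13, objective 7.
No feasible integer point exceeds 14.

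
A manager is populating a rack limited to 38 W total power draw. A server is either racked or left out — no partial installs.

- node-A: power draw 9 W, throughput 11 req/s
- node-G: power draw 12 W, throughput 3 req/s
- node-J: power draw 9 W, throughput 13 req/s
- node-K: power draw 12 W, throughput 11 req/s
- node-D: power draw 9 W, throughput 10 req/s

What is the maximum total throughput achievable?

This is an integer program with binary decision variables.
node-A + node-J + node-K: power draw 9 + 9 + 12 = 30 ≤ 38, throughput 11 + 13 + 11 = 35.
node-A + node-J + node-D: power draw 9 + 9 + 9 = 27 ≤ 38, throughput 11 + 13 + 10 = 34.
node-J + node-K + node-D: power draw 9 + 12 + 9 = 30 ≤ 38, throughput 13 + 11 + 10 = 34.
Best is node-A, node-J, and node-K with total throughput 35.

35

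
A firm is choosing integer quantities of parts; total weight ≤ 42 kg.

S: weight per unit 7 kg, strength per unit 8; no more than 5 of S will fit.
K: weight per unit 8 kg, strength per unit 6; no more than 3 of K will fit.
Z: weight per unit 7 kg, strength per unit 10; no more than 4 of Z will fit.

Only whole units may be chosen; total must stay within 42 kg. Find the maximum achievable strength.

56

Z has the best ratio (10/7); taking only Z gives at most 4×10 = 40 (stopped by the supply cap of 4).
Mixing does better — 2×S and 4×Z: weight 42 ≤ 42, strength 2·8 + 4·10 = 56.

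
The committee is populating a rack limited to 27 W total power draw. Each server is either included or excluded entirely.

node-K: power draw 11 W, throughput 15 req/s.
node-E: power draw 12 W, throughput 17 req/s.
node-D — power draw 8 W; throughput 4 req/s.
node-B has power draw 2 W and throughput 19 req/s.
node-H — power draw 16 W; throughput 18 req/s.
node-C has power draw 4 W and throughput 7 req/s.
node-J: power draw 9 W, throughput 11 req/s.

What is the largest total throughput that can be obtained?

54

This is an integer program with binary decision variables.
Allowing fractional choices, the relaxed optimum would be about 55.3, but servers are indivisible.
node-E + node-B + node-C + node-J: power draw 12 + 2 + 4 + 9 = 27 ≤ 27, throughput 17 + 19 + 7 + 11 = 54.
node-K + node-B + node-C + node-J: power draw 11 + 2 + 4 + 9 = 26 ≤ 27, throughput 15 + 19 + 7 + 11 = 52.
Best is node-E, node-B, node-C, and node-J with total throughput 54.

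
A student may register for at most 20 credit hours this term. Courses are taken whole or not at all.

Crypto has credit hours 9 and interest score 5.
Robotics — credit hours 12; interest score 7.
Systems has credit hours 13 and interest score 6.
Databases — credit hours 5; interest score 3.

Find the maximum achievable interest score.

Systems + Databases: credit hours 13 + 5 = 18 ≤ 20, interest score 6 + 3 = 9.
Robotics + Databases: credit hours 12 + 5 = 17 ≤ 20, interest score 7 + 3 = 10.
Best is Robotics and Databases with total interest score 10.

10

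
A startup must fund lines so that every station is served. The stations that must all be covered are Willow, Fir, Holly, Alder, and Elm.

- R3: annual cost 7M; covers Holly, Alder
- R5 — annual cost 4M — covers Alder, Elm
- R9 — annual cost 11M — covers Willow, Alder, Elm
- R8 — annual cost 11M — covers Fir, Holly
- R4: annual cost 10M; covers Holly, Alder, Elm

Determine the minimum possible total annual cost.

The greedy cost-per-new-station heuristic would pick R5, R8, and R9 for 26, but a cheaper cover exists.
Choose R9 and R8: together they cover Willow, Fir, Holly, Alder, Elm — every station.
Total annual cost: 11 + 11 = 22.
No cover costs less than 22.

22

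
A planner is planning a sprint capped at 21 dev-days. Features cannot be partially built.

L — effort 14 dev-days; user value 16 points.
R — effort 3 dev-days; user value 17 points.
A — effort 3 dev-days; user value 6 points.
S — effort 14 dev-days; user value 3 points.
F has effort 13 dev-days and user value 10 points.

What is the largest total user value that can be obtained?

39

Take L, R, and A: effort 14 + 3 + 3 = 20 ≤ 21, user value 16 + 17 + 6 = 39.
No other feasible combination does better.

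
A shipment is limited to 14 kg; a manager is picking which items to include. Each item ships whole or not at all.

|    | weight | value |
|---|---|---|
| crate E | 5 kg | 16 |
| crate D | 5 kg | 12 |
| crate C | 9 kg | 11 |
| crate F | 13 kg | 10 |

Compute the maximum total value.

28

Allowing fractional choices, the relaxed optimum would be about 32.9, but items are indivisible.
crate E + crate D: weight 5 + 5 = 10 ≤ 14, value 16 + 12 = 28.
crate D + crate C: weight 5 + 9 = 14 ≤ 14, value 12 + 11 = 23.
crate E + crate C: weight 5 + 9 = 14 ≤ 14, value 16 + 11 = 27.
Best is crate E and crate D with total value 28.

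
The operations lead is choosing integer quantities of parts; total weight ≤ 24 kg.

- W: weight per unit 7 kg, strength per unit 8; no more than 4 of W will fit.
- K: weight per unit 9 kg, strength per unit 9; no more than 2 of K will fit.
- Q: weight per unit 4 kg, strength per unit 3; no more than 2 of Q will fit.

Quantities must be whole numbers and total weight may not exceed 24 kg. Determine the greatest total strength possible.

This is a bounded integer knapsack.
3×W: weight 21 ≤ 24, strength 3·8 = 24.
2×W and 1×K: weight 23 ≤ 24, strength 2·8 + 1·9 = 25.
Best is 25.

25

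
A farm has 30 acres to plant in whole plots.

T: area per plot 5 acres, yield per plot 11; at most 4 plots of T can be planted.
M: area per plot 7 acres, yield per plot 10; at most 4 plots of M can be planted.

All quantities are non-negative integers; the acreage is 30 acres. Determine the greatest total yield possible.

Take 4×T and 1×M: area 27 ≤ 30, yield 4·11 + 1·10 = 54.
T has the best ratio (11/5) and is taken to its limit of 4; remaining capacity is filled optimally with the others.

54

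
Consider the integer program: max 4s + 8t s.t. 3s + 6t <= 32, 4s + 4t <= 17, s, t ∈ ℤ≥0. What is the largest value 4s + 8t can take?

(s,t)=(0,4): 3·0+6·4=24≤32, 4·0+4·4=16≤17, objective 32.
(s,t)=(1,3): 3·1+6·3=21≤32, 4·1+4·3=16≤17, objective 28.
Maximum is 32 at (s,t)=(0,4).

32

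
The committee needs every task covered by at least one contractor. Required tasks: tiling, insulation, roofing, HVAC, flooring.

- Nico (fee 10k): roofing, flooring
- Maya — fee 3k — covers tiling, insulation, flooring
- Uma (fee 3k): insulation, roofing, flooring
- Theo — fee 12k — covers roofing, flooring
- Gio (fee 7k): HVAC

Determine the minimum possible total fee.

This is a weighted set-cover instance.
Choose Maya, Uma, and Gio: together they cover tiling, insulation, roofing, HVAC, flooring — every task.
Total fee: 3 + 3 + 7 = 13.
No cover costs less than 13.

13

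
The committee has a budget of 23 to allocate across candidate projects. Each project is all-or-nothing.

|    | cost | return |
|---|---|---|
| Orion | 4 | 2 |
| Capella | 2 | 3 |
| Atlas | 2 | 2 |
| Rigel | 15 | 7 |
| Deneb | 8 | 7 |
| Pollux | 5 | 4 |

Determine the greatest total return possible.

18

Allowing fractional choices, the relaxed optimum would be about 18.9, but projects are indivisible.
Orion + Capella + Deneb + Pollux: cost 4 + 2 + 8 + 5 = 19 ≤ 23, return 2 + 3 + 7 + 4 = 16.
Capella + Atlas + Deneb + Pollux: cost 2 + 2 + 8 + 5 = 17 ≤ 23, return 3 + 2 + 7 + 4 = 16.
Orion + Capella + Atlas + Deneb + Pollux: cost 4 + 2 + 2 + 8 + 5 = 21 ≤ 23, return 2 + 3 + 2 + 7 + 4 = 18.
Best is Orion, Capella, Atlas, Deneb, and Pollux with total return 18.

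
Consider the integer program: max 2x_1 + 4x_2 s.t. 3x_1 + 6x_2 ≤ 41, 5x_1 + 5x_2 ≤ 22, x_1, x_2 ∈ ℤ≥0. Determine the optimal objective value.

The continuous relaxation peaks at (0, 4.4) with value 17.60; rounding to a feasible lattice point costs some objective.
(x_1,x_2)=(0,4): 3·0+6·4=24≤41, 5·0+5·4=20≤22, objective 16.
(x_1,x_2)=(1,3): 3·1+6·3=21≤41, 5·1+5·3=20≤22, objective 14.
Maximum is 16 at (x_1,x_2)=(0,4).

16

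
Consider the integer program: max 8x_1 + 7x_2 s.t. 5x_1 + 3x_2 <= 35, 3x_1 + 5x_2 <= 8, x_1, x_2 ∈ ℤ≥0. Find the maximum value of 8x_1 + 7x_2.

16

Relaxing integrality, the LP optimum is 21.33 at (x_1,x_2) = (2.67, 0), which is not an integer point.
(x_1,x_2)=(2,0): 5·2+3·0=10≤35, 3·2+5·0=6≤8, objective 16.
(x_1,x_2)=(1,1): 5·1+3·1=8≤35, 3·1+5·1=8≤8, objective 15.
No feasible integer point exceeds 16.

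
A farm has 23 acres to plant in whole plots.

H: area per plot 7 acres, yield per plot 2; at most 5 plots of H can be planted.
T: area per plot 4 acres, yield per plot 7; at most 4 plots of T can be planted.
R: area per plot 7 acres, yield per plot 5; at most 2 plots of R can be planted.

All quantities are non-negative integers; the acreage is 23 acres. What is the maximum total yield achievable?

T has the best ratio (7/4); taking only T gives at most 4×7 = 28 (stopped by the supply cap of 4).
Mixing does better — 4×T and 1×R: area 23 ≤ 23, yield 4·7 + 1·5 = 33.

33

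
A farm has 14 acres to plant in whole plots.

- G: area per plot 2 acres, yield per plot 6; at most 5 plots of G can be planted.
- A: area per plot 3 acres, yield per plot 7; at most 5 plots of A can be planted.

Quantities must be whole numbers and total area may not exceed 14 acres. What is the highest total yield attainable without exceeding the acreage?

38

Take 4×G and 2×A: area 14 ≤ 14, yield 4·6 + 2·7 = 38.
No other integer combination yields more.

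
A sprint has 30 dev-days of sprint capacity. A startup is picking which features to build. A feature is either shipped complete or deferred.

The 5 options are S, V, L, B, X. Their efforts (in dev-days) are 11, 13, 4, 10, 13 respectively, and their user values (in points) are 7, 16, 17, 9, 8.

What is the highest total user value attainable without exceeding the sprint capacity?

42

Take V, L, and B: effort 13 + 4 + 10 = 27 ≤ 30, user value 16 + 17 + 9 = 42.
No other feasible combination does better.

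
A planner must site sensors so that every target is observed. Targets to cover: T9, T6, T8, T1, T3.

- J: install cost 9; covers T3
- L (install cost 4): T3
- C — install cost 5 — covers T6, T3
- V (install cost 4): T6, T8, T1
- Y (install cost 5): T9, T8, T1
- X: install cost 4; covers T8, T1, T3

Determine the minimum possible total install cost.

10

This is a weighted set-cover instance.
The greedy cost-per-new-target heuristic would pick V, L, and Y for 13, but a cheaper cover exists.
Choose C and Y: together they cover T9, T6, T8, T1, T3 — every target.
Total install cost: 5 + 5 = 10.
No cover costs less than 10.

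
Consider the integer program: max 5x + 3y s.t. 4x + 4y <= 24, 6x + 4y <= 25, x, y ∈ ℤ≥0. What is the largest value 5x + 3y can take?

20

(x,y)=(4,0): 4·4+4·0=16≤24, 6·4+4·0=24≤25, objective 20.
(x,y)=(3,1): 4·3+4·1=16≤24, 6·3+4·1=22≤25, objective 18.
(x,y)=(3,0): 4·3+4·0=12≤24, 6·3+4·0=18≤25, objective 15.
The best lattice point is (4,0), giving 20.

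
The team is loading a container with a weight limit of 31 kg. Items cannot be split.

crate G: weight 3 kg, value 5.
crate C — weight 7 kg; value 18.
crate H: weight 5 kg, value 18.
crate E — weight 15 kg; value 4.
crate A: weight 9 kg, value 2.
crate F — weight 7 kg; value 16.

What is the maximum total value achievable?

crate G + crate C + crate H + crate A + crate F: weight 3 + 7 + 5 + 9 + 7 = 31 ≤ 31, value 5 + 18 + 18 + 2 + 16 = 59.
crate G + crate C + crate H + crate F: weight 3 + 7 + 5 + 7 = 22 ≤ 31, value 5 + 18 + 18 + 16 = 57.
Best is crate G, crate C, crate H, crate A, and crate F with total value 59.

59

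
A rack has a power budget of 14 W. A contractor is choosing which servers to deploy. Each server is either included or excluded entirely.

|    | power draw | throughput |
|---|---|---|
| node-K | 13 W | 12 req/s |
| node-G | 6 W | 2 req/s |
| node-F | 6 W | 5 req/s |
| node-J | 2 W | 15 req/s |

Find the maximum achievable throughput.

Take node-G, node-F, and node-J: power draw 6 + 6 + 2 = 14 ≤ 14, throughput 2 + 5 + 15 = 22.
No other feasible combination does better.

22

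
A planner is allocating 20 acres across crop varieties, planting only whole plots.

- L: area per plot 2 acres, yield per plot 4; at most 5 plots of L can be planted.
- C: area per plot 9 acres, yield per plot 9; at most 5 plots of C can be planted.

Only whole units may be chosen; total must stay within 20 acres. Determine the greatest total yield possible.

4×L and 1×C: area 17 ≤ 20, yield 4·4 + 1·9 = 25.
5×L and 1×C: area 19 ≤ 20, yield 5·4 + 1·9 = 29.
Best is 29.

29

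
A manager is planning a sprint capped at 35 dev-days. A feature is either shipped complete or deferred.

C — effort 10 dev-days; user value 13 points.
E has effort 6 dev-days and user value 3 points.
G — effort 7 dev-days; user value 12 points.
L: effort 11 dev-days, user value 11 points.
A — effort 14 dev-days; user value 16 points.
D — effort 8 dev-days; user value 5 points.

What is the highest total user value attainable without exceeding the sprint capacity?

41

Take C, G, and A: effort 10 + 7 + 14 = 31 ≤ 35, user value 13 + 12 + 16 = 41.
No other feasible combination does better.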